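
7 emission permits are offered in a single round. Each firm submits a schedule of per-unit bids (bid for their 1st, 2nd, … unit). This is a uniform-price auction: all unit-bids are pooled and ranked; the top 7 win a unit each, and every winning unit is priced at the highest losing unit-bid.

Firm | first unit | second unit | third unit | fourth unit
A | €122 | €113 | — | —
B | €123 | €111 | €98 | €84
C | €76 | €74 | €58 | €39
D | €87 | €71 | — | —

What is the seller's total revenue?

Total revenue: €532

Pooled unit-bids ranked (top 7): 123 (B-1), 122 (A-1), 113 (A-2), 111 (B-2), 98 (B-3), 87 (D-1), 84 (B-4)
Highest rejected unit-bid = €76.
Allocation: A 2, B 4, D 1. Every unit priced at €76.
Revenue = 7 × 76 = €532.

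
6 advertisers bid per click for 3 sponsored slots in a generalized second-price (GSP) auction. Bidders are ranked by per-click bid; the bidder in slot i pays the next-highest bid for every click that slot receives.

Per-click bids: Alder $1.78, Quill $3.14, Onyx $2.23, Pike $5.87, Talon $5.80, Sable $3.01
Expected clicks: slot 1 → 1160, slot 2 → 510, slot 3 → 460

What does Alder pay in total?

Alder pays $0.00

Per-click bids in order: $5.87 (Pike) > $5.80 (Talon) > $3.14 (Quill) > $3.01 (Sable) > …
Alder ranks below slot 3 → no slot, pays nothing.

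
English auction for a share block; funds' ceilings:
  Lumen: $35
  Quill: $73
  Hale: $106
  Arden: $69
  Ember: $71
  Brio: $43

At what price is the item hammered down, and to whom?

Hale wins at $73

Sorting limits: 106 (Hale) > 73 (Quill) > 71 (Ember) > 69 (Arden) > 43 (Brio) > 35 (Lumen)
Quill is the last rival to drop out, at $73; Hale remains and wins at that price.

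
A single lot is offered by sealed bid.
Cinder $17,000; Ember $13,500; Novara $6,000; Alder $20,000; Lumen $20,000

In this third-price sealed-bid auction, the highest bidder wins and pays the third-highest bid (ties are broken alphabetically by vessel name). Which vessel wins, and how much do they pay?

Alder pays $17,000

Bids in order: 20,000 (Alder) > 20,000 (Lumen) > 17,000 (Cinder) > 13,500 (Ember) > 6,000 (Novara)
Alder and Lumen tie at $20,000; tie-break gives it to Alder.
Alder is highest; pays the third-highest bid, $17,000.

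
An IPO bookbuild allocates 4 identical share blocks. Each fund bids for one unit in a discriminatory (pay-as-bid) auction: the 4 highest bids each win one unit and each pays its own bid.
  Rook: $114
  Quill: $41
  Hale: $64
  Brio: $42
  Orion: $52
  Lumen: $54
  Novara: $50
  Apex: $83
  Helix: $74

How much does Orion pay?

Orion pays $0

Ordering the bids: 114 (Rook), 83 (Apex), 74 (Helix), 64 (Hale), 54 (Lumen), 52 (Orion), …
Winners (4 units): Rook, Apex, Helix, Hale.
Orion does not win → $0.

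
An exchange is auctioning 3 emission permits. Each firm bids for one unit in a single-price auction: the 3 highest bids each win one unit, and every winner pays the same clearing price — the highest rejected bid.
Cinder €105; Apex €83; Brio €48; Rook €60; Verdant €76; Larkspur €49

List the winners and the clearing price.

Cinder, Apex, Verdant; each pays €60

Bids ranked high→low: 105 (Cinder), 83 (Apex), 76 (Verdant), 60 (Rook), 49 (Larkspur), …
Top 3: Cinder, Apex, Verdant.
Highest unsuccessful bid: €60 → clearing price.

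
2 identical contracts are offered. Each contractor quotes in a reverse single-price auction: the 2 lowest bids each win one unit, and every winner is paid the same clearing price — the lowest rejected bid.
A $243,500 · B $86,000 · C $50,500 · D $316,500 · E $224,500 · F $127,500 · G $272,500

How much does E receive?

Bids ranked low→high: 50,500 (C), 86,000 (B), 127,500 (F), 224,500 (E), …
The 2 lowest are C, B.
Lowest unsuccessful bid: $127,500 → clearing price.
E does not win → is paid $0.

E is paid $0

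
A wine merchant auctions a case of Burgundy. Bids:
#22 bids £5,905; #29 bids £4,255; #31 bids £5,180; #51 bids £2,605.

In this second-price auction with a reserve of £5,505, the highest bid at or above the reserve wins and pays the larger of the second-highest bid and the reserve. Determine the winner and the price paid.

Bids ranked: 5,905 (#22) > 5,180 (#31) > 4,255 (#29) > 2,605 (#51)
Highest eligible bid: #22 at £5,905.
Second-highest bid £5,180 is below the reserve £5,505, so the reserve binds → payment £5,505.

#22 pays £5,505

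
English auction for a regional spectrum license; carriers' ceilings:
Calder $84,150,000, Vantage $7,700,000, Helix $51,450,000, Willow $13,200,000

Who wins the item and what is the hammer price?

Calder wins at $51,450,000

Limits in order: 84,150,000 (Calder) > 51,450,000 (Helix) > 13,200,000 (Willow) > 7,700,000 (Vantage)
Bidding ends when Helix exits at $51,450,000; Calder takes it.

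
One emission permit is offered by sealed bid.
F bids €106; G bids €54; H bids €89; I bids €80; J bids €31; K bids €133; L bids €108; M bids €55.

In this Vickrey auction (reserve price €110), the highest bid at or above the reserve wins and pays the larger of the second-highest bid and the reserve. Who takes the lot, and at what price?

K pays €110

Vickrey auction (reserve price €110): the highest bid at or above the reserve wins and pays the larger of the second-highest bid and the reserve.
Bids in order: 133 (K) > 108 (L) > 106 (F) > 89 (H) > 80 (I) > 55 (M) > …
K has the top bid at or above the reserve (€133).
max(second-highest €108, reserve €110) = €110.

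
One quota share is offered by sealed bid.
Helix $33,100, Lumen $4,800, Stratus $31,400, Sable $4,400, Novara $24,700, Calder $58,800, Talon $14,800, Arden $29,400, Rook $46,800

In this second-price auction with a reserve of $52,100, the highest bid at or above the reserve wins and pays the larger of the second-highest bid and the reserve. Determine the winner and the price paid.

Bids ranked: 58,800 (Calder) > 46,800 (Rook) > 33,100 (Helix) > 31,400 (Stratus) > 29,400 (Arden) > 24,700 (Novara) > …
Calder has the top bid at or above the reserve ($58,800).
max(second-highest $46,800, reserve $52,100) = $52,100.

Calder pays $52,100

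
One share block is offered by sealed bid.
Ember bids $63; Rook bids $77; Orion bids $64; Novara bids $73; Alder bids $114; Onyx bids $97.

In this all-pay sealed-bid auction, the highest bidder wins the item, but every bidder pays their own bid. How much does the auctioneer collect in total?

Bids ranked: 114 (Alder) > 97 (Onyx) > 77 (Rook) > 73 (Novara) > 64 (Orion) > 63 (Ember)
Every bidder forfeits their bid regardless of winning.
Revenue = 63 + 77 + 64 + 73 + 114 + 97 = $488.

Total revenue: $488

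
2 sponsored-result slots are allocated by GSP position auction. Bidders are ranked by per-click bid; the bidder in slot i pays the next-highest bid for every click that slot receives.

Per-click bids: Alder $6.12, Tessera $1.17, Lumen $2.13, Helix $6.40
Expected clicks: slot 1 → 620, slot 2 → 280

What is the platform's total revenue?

Ranked by bid: $6.40 (Helix) > $6.12 (Alder) > $2.13 (Lumen) > …
Slot 1: Helix pays $6.12 × 620 = $3794.40
Slot 2: Alder pays $2.13 × 280 = $596.40
Total = $4390.80

Total revenue: $4390.80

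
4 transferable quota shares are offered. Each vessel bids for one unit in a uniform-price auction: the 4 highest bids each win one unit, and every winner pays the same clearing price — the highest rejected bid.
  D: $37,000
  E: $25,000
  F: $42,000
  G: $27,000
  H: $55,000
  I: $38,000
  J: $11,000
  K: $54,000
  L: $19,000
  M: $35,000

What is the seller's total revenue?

Ordering the bids: 55,000 (H), 54,000 (K), 42,000 (F), 38,000 (I), 37,000 (D), 35,000 (M), …
Top 4: H, K, F, I.
First losing bid is D's $37,000, which sets the uniform price.
Total revenue = 4 × $37,000 = $148,000.

Total revenue: $148,000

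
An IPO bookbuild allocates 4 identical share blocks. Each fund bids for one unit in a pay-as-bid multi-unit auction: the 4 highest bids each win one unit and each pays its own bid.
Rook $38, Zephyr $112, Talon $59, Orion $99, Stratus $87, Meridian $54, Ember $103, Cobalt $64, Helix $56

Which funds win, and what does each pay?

Zephyr $112, Ember $103, Orion $99, Stratus $87

Bids ranked high→low: 112 (Zephyr), 103 (Ember), 99 (Orion), 87 (Stratus), 64 (Cobalt), 59 (Talon), …
Winners (4 units): Zephyr, Ember, Orion, Stratus.
Each winner pays its own bid: Zephyr $112, Ember $103, Orion $99, Stratus $87.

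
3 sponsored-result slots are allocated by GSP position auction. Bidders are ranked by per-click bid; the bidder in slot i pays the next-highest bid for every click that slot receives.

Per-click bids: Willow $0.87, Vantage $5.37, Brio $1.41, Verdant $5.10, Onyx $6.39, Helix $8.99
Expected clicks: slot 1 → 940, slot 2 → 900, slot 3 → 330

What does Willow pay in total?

Ranked by bid: $8.99 (Helix) > $6.39 (Onyx) > $5.37 (Vantage) > $5.10 (Verdant) > …
Willow ranks below slot 3 → no slot, pays nothing.

Willow pays $0.00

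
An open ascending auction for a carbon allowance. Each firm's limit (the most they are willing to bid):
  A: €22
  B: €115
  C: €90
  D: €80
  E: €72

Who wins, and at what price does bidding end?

Limits in order: 115 (B) > 90 (C) > 80 (D) > 72 (E) > 22 (A)
Once the price passes €90, only B is left; the hammer falls at C's limit of €90.

B wins at €90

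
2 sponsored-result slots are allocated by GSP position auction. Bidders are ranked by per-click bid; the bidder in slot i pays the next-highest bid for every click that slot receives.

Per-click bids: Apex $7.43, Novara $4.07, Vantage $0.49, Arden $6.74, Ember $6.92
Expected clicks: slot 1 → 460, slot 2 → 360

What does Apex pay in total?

Apex pays $3183.20

Sorting advertisers: $7.43 (Apex) > $6.92 (Ember) > $6.74 (Arden) > …
Apex holds slot 1 → pays next bid $6.92 × 460 clicks = $3183.20.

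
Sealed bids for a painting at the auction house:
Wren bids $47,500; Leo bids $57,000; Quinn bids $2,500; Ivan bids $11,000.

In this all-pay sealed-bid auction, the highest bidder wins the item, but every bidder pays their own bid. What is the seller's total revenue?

Rule: the highest bidder wins the item, but every bidder pays their own bid.
Sorting bids: 57,000 (Leo) > 47,500 (Wren) > 11,000 (Ivan) > 2,500 (Quinn)
Leo wins with the top bid; all bids are sunk regardless.
Every bidder forfeits their bid regardless of winning.
Revenue = 47,500 + 57,000 + 2,500 + 11,000 = $118,000.

Total revenue: $118,000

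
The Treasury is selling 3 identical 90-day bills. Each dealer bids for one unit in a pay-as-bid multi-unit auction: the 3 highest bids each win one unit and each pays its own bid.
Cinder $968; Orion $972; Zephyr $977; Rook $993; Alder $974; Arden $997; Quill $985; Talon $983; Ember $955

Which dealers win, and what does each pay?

Sorting: 997 (Arden), 993 (Rook), 985 (Quill), 983 (Talon), 977 (Zephyr), …
The 3 highest are Arden, Rook, Quill.
Each winner pays its own bid: Arden $997, Rook $993, Quill $985.

Arden $997, Rook $993, Quill $985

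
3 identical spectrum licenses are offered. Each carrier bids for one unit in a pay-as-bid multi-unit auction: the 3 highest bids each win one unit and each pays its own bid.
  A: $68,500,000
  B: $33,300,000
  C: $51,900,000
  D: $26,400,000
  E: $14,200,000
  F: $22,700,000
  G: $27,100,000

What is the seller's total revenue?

Bids ranked high→low: 68,500,000 (A), 51,900,000 (C), 33,300,000 (B), 27,100,000 (G), 26,400,000 (D), …
Top 3: A, C, B.
Total revenue = 68,500,000 + 51,900,000 + 33,300,000 = $153,700,000.

Total revenue: $153,700,000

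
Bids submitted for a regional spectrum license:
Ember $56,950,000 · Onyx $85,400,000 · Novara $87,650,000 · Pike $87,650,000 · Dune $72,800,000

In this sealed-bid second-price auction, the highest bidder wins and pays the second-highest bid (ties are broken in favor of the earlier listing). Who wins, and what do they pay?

Novara pays $87,650,000

Sealed-bid second-price auction: the highest bidder wins and pays the second-highest bid.
Sorting bids: 87,650,000 (Novara) > 87,650,000 (Pike) > 85,400,000 (Onyx) > 72,800,000 (Dune) > 56,950,000 (Ember)
Novara and Pike tie at $87,650,000; tie-break gives it to Novara.
Novara is highest; pays the second-highest bid, $87,650,000.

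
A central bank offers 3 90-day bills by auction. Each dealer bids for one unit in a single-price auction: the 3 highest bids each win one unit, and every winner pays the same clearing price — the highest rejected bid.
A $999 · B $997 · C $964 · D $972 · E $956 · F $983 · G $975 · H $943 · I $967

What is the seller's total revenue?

Sorting: 999 (A), 997 (B), 983 (F), 975 (G), 972 (D), …
Top 3: A, B, F.
Clearing price = highest rejected bid = $975.
Total revenue = 3 × $975 = $2,925.

Total revenue: $2,925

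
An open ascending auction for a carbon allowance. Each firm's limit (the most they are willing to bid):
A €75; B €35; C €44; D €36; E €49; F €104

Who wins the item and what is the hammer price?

Sorting limits: 104 (F) > 75 (A) > 49 (E) > 44 (C) > 36 (D) > 35 (B)
Once the price passes €75, only F is left; the hammer falls at A's limit of €75.

F wins at €75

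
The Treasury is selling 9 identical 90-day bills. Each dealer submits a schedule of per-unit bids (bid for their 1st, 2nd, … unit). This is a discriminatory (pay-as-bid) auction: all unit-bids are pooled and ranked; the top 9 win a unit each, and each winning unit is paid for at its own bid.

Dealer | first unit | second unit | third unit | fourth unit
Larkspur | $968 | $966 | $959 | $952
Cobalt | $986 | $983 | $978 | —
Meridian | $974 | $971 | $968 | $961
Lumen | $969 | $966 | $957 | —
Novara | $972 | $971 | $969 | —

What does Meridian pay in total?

Meridian pays $1,945

Pooled unit-bids ranked (top 9): 986 (Cobalt-1), 983 (Cobalt-2), 978 (Cobalt-3), 974 (Meridian-1), 972 (Novara-1), 971 (Meridian-2), 971 (Novara-2), 969 (Lumen-1), 969 (Novara-3)
Next rejected bid: $968 (not a price — pay-as-bid).
Meridian's winning unit-bids: 974 + 971 = $1,945.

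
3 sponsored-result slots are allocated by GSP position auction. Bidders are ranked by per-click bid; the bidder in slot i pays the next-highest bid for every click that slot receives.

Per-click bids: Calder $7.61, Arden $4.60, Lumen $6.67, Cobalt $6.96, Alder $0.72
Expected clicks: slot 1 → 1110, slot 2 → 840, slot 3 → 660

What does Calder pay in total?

Sorting advertisers: $7.61 (Calder) > $6.96 (Cobalt) > $6.67 (Lumen) > $4.60 (Arden) > …
Calder holds slot 1 → pays next bid $6.96 × 1110 clicks = $7725.60.

Calder pays $7725.60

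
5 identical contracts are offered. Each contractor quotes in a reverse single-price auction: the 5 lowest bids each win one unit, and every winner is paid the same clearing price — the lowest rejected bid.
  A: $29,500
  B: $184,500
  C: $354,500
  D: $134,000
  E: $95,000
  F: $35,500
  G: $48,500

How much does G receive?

Sorting: 29,500 (A), 35,500 (F), 48,500 (G), 95,000 (E), 134,000 (D), 184,500 (B), 354,500 (C)
Winners (5 units): A, F, G, E, D.
Lowest unsuccessful bid: $184,500 → clearing price.
G wins → is paid $184,500.

G is paid $184,500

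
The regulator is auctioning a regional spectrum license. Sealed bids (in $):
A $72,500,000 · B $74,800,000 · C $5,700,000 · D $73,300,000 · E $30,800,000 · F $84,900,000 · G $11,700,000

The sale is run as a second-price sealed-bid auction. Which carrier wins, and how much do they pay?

Rule: the highest bidder wins and pays the second-highest bid.
Bids in order: 84,900,000 (F) > 74,800,000 (B) > 73,300,000 (D) > 72,500,000 (A) > 30,800,000 (E) > 11,700,000 (G) > …
F wins with the highest bid; price is set by the runner-up at $74,800,000.

F pays $74,800,000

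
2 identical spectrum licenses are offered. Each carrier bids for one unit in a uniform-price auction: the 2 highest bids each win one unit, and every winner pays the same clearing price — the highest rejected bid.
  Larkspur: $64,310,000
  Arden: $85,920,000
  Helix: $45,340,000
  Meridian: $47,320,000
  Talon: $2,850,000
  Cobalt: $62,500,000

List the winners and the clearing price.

Bids ranked high→low: 85,920,000 (Arden), 64,310,000 (Larkspur), 62,500,000 (Cobalt), 47,320,000 (Meridian), …
The 2 highest are Arden, Larkspur.
Clearing price = highest rejected bid = $62,500,000.

Arden, Larkspur; each pays $62,500,000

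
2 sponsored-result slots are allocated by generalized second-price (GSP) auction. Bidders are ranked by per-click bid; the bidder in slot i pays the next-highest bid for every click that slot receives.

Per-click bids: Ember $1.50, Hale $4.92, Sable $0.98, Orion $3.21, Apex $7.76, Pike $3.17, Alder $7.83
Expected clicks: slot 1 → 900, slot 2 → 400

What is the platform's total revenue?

Total revenue: $8952.00

Ranked by bid: $7.83 (Alder) > $7.76 (Apex) > $4.92 (Hale) > …
Slot 1: Alder pays $7.76 × 900 = $6984.00
Slot 2: Apex pays $4.92 × 400 = $1968.00
Total = $8952.00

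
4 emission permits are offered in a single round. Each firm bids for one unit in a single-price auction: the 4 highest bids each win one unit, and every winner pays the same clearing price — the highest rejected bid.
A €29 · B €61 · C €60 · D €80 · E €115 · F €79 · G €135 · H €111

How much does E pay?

Sorting: 135 (G), 115 (E), 111 (H), 80 (D), 79 (F), 61 (B), …
Winners (4 units): G, E, H, D.
First losing bid is F's €79, which sets the uniform price.
E wins → pays €79.

E pays €79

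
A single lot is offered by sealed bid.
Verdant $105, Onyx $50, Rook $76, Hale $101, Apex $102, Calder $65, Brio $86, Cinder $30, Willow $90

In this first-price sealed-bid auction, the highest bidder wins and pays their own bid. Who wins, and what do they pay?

Rule: the highest bidder wins and pays their own bid.
Bids in order: 105 (Verdant) > 102 (Apex) > 101 (Hale) > 90 (Willow) > 86 (Brio) > 76 (Rook) > …
Verdant is highest → pays own bid, $105.

Verdant pays $105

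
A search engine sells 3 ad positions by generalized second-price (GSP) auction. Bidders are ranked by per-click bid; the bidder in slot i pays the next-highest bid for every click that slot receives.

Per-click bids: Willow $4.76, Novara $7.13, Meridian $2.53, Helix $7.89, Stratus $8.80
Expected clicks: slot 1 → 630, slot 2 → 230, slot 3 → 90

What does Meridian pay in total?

Meridian pays $0.00

Ranked by bid: $8.80 (Stratus) > $7.89 (Helix) > $7.13 (Novara) > $4.76 (Willow) > …
Meridian ranks below slot 3 → no slot, pays nothing.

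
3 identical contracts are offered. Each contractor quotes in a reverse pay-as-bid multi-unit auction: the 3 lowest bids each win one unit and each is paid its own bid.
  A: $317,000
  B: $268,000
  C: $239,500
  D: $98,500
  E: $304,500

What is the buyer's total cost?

Total cost: $606,000

Sorting: 98,500 (D), 239,500 (C), 268,000 (B), 304,500 (E), 317,000 (A)
Winners (3 units): D, C, B.
Total cost = 98,500 + 239,500 + 268,000 = $606,000.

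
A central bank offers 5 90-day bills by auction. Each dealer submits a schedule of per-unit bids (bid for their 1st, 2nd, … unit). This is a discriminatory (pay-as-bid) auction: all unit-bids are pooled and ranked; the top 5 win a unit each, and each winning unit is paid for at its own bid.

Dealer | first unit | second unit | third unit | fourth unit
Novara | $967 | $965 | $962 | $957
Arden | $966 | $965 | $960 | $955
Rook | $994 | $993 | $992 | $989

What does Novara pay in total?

Novara pays $967

Merging the schedules and taking the best 5: 994 (Rook-1), 993 (Rook-2), 992 (Rook-3), 989 (Rook-4), 967 (Novara-1)
Next rejected bid: $966 (not a price — pay-as-bid).
Novara's winning unit-bids: 967 = $967.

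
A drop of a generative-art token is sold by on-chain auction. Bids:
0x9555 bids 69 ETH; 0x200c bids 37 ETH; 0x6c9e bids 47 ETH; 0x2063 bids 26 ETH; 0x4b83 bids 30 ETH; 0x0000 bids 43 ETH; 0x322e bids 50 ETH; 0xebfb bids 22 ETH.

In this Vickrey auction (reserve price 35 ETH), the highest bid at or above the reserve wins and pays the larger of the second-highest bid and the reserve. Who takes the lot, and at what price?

0x9555 pays 50 ETH

Sorting bids: 69 (0x9555) > 50 (0x322e) > 47 (0x6c9e) > 43 (0x0000) > 37 (0x200c) > 30 (0x4b83) > …
0x9555 has the top bid at or above the reserve (69 ETH).
max(second-highest 50 ETH, reserve 35 ETH) = 50 ETH; the reserve does not bind.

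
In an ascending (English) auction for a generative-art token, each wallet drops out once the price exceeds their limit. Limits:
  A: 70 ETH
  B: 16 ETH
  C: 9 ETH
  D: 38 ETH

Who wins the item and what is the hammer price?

A wins at 38 ETH

Sorting limits: 70 (A) > 38 (D) > 16 (B) > 9 (C)
D is the last rival to drop out, at 38 ETH; A remains and wins at that price.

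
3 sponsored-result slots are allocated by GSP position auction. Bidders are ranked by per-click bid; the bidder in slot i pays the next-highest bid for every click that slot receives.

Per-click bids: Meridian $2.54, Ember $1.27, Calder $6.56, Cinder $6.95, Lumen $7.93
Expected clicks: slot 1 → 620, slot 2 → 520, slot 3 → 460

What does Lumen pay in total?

Per-click bids in order: $7.93 (Lumen) > $6.95 (Cinder) > $6.56 (Calder) > $2.54 (Meridian) > …
Lumen holds slot 1 → pays next bid $6.95 × 620 clicks = $4309.00.

Lumen pays $4309.00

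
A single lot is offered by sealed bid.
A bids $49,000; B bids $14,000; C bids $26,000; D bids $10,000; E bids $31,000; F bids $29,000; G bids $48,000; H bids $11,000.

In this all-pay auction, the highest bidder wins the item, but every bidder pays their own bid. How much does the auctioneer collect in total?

Total revenue: $218,000

Sorting bids: 49,000 (A) > 48,000 (G) > 31,000 (E) > 29,000 (F) > 26,000 (C) > 14,000 (B) > …
A wins with the top bid; all bids are sunk regardless.
Every bidder forfeits their bid regardless of winning.
Revenue = 49,000 + 14,000 + 26,000 + 10,000 + 31,000 + 29,000 + 48,000 + 11,000 = $218,000.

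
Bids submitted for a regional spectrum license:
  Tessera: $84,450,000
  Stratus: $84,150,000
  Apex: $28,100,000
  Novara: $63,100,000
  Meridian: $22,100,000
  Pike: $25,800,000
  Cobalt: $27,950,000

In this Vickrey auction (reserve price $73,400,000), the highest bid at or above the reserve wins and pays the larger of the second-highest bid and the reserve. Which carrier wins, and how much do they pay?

Tessera pays $84,150,000

Sorting bids: 84,450,000 (Tessera) > 84,150,000 (Stratus) > 63,100,000 (Novara) > 28,100,000 (Apex) > 27,950,000 (Cobalt) > 25,800,000 (Pike) > …
Highest eligible bid: Tessera at $84,450,000.
Second-highest bid $84,150,000 exceeds the reserve $73,400,000 → payment $84,150,000.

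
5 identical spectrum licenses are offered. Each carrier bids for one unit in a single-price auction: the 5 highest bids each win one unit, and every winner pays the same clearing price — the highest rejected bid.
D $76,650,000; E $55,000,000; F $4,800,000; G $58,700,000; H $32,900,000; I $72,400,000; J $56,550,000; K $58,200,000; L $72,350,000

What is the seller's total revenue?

Ordering the bids: 76,650,000 (D), 72,400,000 (I), 72,350,000 (L), 58,700,000 (G), 58,200,000 (K), 56,550,000 (J), 55,000,000 (E), …
Top 5: D, I, L, G, K.
First losing bid is J's $56,550,000, which sets the uniform price.
Total revenue = 5 × $56,550,000 = $282,750,000.

Total revenue: $282,750,000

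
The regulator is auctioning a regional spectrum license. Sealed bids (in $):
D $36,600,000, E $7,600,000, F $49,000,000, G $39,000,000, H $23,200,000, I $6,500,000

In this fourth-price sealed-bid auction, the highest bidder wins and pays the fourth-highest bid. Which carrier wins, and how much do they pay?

Fourth-price sealed-bid auction: the highest bidder wins and pays the fourth-highest bid.
Bids in order: 49,000,000 (F) > 39,000,000 (G) > 36,600,000 (D) > 23,200,000 (H) > 7,600,000 (E) > 6,500,000 (I)
F is highest; pays the fourth-highest bid, $23,200,000.

F pays $23,200,000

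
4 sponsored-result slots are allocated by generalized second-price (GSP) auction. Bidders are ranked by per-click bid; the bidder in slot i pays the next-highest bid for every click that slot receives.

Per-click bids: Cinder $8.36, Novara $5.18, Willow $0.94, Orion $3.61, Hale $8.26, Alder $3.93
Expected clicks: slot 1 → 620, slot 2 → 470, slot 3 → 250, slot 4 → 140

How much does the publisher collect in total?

Total revenue: $9043.70

Per-click bids in order: $8.36 (Cinder) > $8.26 (Hale) > $5.18 (Novara) > $3.93 (Alder) > $3.61 (Orion) > …
Slot 1: Cinder pays $8.26 × 620 = $5121.20
Slot 2: Hale pays $5.18 × 470 = $2434.60
Slot 3: Novara pays $3.93 × 250 = $982.50
Slot 4: Alder pays $3.61 × 140 = $505.40
Total = $9043.70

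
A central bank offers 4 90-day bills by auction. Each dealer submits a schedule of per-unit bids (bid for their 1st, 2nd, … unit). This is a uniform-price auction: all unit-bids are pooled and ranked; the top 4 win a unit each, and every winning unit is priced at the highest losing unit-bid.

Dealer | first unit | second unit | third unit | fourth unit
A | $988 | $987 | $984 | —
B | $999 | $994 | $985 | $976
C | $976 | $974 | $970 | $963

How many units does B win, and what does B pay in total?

B: 2 units, pays $1,970

Merging the schedules and taking the best 4: 999 (B-1), 994 (B-2), 988 (A-1), 987 (A-2)
The (k+1)-th unit-bid is $985.
B wins 2 unit(s) at $985 each.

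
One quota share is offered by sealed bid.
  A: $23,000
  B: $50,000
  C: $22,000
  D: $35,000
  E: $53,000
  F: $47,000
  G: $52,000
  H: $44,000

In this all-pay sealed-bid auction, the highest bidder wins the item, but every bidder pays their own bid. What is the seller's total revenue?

Total revenue: $326,000

Sorting bids: 53,000 (E) > 52,000 (G) > 50,000 (B) > 47,000 (F) > 44,000 (H) > 35,000 (D) > …
E wins with the top bid; all bids are sunk regardless.
Every bidder forfeits their bid regardless of winning.
Revenue = 23,000 + 50,000 + 22,000 + 35,000 + 53,000 + 47,000 + 52,000 + 44,000 = $326,000.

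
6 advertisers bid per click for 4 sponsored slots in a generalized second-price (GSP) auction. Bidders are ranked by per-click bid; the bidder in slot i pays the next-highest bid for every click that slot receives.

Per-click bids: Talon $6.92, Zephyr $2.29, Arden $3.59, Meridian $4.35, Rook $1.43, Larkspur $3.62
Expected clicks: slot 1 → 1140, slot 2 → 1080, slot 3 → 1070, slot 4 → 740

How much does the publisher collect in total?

Total revenue: $14404.50

Sorting advertisers: $6.92 (Talon) > $4.35 (Meridian) > $3.62 (Larkspur) > $3.59 (Arden) > $2.29 (Zephyr) > …
Slot 1: Talon pays $4.35 × 1140 = $4959.00
Slot 2: Meridian pays $3.62 × 1080 = $3909.60
Slot 3: Larkspur pays $3.59 × 1070 = $3841.30
Slot 4: Arden pays $2.29 × 740 = $1694.60
Total = $14404.50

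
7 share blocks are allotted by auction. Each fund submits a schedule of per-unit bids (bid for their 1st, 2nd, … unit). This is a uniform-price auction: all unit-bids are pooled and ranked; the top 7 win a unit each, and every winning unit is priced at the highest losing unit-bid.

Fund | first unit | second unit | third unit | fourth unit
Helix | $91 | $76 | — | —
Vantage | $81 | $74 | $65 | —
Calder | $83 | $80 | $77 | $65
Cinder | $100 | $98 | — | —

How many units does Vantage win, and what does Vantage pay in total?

Vantage: 1 unit, pays $76

Pooled unit-bids ranked (top 7): 100 (Cinder-1), 98 (Cinder-2), 91 (Helix-1), 83 (Calder-1), 81 (Vantage-1), 80 (Calder-2), 77 (Calder-3)
First bid not allocated: $76.
Vantage wins 1 unit(s) at $76 each.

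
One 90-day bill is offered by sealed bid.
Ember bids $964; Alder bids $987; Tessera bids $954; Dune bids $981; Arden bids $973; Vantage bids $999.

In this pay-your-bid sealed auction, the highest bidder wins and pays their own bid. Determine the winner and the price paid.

Vantage pays $999

Bids in order: 999 (Vantage) > 987 (Alder) > 981 (Dune) > 973 (Arden) > 964 (Ember) > 954 (Tessera)
Vantage has the highest bid and pays exactly that: $999.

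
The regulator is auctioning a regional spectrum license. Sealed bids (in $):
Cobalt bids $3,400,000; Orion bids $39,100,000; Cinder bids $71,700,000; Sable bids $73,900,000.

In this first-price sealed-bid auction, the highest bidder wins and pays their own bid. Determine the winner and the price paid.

Sable pays $73,900,000

Rule: the highest bidder wins and pays their own bid.
Bids in order: 73,900,000 (Sable) > 71,700,000 (Cinder) > 39,100,000 (Orion) > 3,400,000 (Cobalt)
Sable has the highest bid and pays exactly that: $73,900,000.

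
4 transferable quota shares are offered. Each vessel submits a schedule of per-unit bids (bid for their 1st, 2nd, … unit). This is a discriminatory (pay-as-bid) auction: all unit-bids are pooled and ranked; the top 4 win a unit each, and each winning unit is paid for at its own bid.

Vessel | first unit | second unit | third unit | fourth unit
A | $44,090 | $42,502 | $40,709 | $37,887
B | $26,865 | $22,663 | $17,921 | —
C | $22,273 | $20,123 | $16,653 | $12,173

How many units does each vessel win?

A 4

Pooled unit-bids ranked (top 4): 44,090 (A-1), 42,502 (A-2), 40,709 (A-3), 37,887 (A-4)
Next rejected bid: $26,865 (not a price — pay-as-bid).
Allocation: A 4.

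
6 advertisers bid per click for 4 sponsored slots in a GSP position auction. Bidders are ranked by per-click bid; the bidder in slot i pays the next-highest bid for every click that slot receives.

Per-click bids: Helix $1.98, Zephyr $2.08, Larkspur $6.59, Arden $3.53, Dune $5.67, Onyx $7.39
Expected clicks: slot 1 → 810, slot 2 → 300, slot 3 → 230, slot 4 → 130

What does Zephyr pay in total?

Sorting advertisers: $7.39 (Onyx) > $6.59 (Larkspur) > $5.67 (Dune) > $3.53 (Arden) > $2.08 (Zephyr) > …
Zephyr ranks below slot 4 → no slot, pays nothing.

Zephyr pays $0.00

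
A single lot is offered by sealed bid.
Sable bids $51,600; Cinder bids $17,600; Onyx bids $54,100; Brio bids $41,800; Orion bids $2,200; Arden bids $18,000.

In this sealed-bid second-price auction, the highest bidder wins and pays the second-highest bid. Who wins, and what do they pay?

Rule: the highest bidder wins and pays the second-highest bid.
Sorting bids: 54,100 (Onyx) > 51,600 (Sable) > 41,800 (Brio) > 18,000 (Arden) > 17,600 (Cinder) > 2,200 (Orion)
Onyx is highest; pays the second-highest bid, $51,600.

Onyx pays $51,600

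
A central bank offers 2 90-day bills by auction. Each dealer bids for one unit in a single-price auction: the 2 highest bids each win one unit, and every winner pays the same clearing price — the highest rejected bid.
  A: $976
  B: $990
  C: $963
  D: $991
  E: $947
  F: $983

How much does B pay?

Sorting: 991 (D), 990 (B), 983 (F), 976 (A), …
Winners (2 units): D, B.
First losing bid is F's $983, which sets the uniform price.
B wins → pays $983.

B pays $983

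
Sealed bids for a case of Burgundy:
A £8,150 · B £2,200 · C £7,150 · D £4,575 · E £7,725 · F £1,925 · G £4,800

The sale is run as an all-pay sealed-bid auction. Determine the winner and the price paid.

Sorting bids: 8,150 (A) > 7,725 (E) > 7,150 (C) > 4,800 (G) > 4,575 (D) > 2,200 (B) > …
A is highest and takes the item; every bidder forfeits their bid.

A pays £8,150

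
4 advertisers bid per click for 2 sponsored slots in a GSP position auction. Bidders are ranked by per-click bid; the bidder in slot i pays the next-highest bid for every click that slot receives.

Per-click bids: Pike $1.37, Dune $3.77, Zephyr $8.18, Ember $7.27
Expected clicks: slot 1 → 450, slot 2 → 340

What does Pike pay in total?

Pike pays $0.00

Ranked by bid: $8.18 (Zephyr) > $7.27 (Ember) > $3.77 (Dune) > …
Pike ranks below slot 2 → no slot, pays nothing.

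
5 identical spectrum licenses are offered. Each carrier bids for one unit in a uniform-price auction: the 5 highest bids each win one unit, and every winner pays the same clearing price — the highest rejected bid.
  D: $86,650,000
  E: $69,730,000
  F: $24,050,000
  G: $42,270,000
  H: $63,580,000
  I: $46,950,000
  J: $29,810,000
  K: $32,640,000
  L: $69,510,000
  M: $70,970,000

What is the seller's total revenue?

Ordering the bids: 86,650,000 (D), 70,970,000 (M), 69,730,000 (E), 69,510,000 (L), 63,580,000 (H), 46,950,000 (I), 42,270,000 (G), …
Winners (5 units): D, M, E, L, H.
First losing bid is I's $46,950,000, which sets the uniform price.
Total revenue = 5 × $46,950,000 = $234,750,000.

Total revenue: $234,750,000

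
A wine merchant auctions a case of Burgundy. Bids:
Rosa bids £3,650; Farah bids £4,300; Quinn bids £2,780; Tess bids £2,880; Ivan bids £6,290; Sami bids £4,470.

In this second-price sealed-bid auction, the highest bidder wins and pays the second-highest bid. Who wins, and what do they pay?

Second-price sealed-bid auction: the highest bidder wins and pays the second-highest bid.
Bids ranked: 6,290 (Ivan) > 4,470 (Sami) > 4,300 (Farah) > 3,650 (Rosa) > 2,880 (Tess) > 2,780 (Quinn)
Ivan is highest; pays the second-highest bid, £4,470.

Ivan pays £4,470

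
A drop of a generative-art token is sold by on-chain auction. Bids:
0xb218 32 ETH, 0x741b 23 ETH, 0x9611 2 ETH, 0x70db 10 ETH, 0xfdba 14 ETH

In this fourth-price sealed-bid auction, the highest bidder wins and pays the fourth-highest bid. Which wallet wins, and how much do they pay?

0xb218 pays 10 ETH

Fourth-price sealed-bid auction: the highest bidder wins and pays the fourth-highest bid.
Sorting bids: 32 (0xb218) > 23 (0x741b) > 14 (0xfdba) > 10 (0x70db) > 2 (0x9611)
0xb218 wins; payment is bid #4 in the ranking = 10 ETH.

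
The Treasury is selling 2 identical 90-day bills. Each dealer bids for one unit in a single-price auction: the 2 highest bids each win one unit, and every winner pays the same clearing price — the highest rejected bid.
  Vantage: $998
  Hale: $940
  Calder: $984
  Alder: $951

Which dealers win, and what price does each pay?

Vantage, Calder; each pays $951

Sorting: 998 (Vantage), 984 (Calder), 951 (Alder), 940 (Hale)
The 2 highest are Vantage, Calder.
Clearing price = highest rejected bid = $951.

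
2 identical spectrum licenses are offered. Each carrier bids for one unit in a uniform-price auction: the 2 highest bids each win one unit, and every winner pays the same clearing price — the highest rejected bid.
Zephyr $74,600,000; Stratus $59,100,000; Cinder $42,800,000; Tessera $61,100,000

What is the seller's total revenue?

Bids ranked high→low: 74,600,000 (Zephyr), 61,100,000 (Tessera), 59,100,000 (Stratus), 42,800,000 (Cinder)
Winners (2 units): Zephyr, Tessera.
First losing bid is Stratus's $59,100,000, which sets the uniform price.
Total revenue = 2 × $59,100,000 = $118,200,000.

Total revenue: $118,200,000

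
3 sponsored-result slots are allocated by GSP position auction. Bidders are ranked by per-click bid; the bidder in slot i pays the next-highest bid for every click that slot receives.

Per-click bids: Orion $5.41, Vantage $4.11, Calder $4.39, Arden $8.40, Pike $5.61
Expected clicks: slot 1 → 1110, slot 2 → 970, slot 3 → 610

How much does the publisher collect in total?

Sorting advertisers: $8.40 (Arden) > $5.61 (Pike) > $5.41 (Orion) > $4.39 (Calder) > …
Slot 1: Arden pays $5.61 × 1110 = $6227.10
Slot 2: Pike pays $5.41 × 970 = $5247.70
Slot 3: Orion pays $4.39 × 610 = $2677.90
Total = $14152.70

Total revenue: $14152.70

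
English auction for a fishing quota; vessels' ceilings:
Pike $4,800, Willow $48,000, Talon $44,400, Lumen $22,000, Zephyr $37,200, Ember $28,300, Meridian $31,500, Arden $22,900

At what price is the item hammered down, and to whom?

Rule: the price rises until one bidder remains; the winner pays the price at which the last rival dropped out.
Limits ranked: 48,000 (Willow) > 44,400 (Talon) > 37,200 (Zephyr) > 31,500 (Meridian) > 28,300 (Ember) > 22,900 (Arden) > …
Talon is the last rival to drop out, at $44,400; Willow remains and wins at that price.

Willow wins at $44,400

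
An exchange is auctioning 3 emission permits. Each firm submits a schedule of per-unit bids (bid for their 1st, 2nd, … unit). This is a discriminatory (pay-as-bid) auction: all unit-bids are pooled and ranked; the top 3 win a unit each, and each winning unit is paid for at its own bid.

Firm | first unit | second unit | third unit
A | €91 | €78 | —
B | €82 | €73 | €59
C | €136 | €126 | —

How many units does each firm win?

Merging the schedules and taking the best 3: 136 (C-1), 126 (C-2), 91 (A-1)
Next rejected bid: €82 (not a price — pay-as-bid).
Allocation: A 1, C 2.

A 1, C 2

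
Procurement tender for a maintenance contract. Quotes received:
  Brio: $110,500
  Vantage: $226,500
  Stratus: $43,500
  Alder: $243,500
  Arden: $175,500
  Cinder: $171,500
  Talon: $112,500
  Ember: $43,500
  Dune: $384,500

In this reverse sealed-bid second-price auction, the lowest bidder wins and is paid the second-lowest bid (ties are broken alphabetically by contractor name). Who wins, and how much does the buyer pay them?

Reverse sealed-bid second-price auction: the lowest bidder wins and is paid the second-lowest bid.
Bids ranked: 43,500 (Ember) < 43,500 (Stratus) < 110,500 (Brio) < 112,500 (Talon) < 171,500 (Cinder) < 175,500 (Arden) < …
Ember and Stratus tie at $43,500; tie-break gives it to Ember.
Second-price: Ember is paid Stratus's bid of $43,500.

Ember is paid $43,500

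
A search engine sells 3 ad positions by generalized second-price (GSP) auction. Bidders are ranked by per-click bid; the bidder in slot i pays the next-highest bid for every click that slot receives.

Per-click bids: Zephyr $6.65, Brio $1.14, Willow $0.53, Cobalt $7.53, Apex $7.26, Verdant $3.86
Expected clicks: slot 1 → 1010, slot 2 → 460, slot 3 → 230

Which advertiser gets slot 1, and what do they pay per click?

Per-click bids in order: $7.53 (Cobalt) > $7.26 (Apex) > $6.65 (Zephyr) > $3.86 (Verdant) > …
Slot 1 goes to the first-ranked bidder, Cobalt, who pays the next bid down: $7.26/click.

Cobalt; $7.26 per click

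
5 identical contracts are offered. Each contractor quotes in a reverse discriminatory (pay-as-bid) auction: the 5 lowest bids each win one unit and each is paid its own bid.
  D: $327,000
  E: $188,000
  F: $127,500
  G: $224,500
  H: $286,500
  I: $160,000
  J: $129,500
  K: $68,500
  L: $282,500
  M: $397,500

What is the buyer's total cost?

Total cost: $673,500

Bids ranked low→high: 68,500 (K), 127,500 (F), 129,500 (J), 160,000 (I), 188,000 (E), 224,500 (G), 282,500 (L), …
Lowest 5: K, F, J, I, E.
Total cost = 68,500 + 127,500 + 129,500 + 160,000 + 188,000 = $673,500.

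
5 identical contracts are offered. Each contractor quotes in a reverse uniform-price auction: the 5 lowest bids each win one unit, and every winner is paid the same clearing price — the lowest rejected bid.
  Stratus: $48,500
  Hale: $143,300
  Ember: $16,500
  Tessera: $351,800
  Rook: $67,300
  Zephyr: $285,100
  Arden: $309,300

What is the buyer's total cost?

Total cost: $1,546,500

Sorting: 16,500 (Ember), 48,500 (Stratus), 67,300 (Rook), 143,300 (Hale), 285,100 (Zephyr), 309,300 (Arden), 351,800 (Tessera)
Winners (5 units): Ember, Stratus, Rook, Hale, Zephyr.
Clearing price = lowest rejected bid = $309,300.
Total cost = 5 × $309,300 = $1,546,500.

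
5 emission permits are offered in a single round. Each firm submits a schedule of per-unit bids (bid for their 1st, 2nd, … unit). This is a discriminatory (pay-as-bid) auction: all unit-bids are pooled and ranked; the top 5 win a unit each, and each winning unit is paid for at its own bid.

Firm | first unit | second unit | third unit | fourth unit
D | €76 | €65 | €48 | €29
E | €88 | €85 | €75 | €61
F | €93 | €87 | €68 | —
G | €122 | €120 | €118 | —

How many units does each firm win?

E 1, F 1, G 3

Pooled unit-bids ranked (top 5): 122 (G-1), 120 (G-2), 118 (G-3), 93 (F-1), 88 (E-1)
Next rejected bid: €87 (not a price — pay-as-bid).
Allocation: E 1, F 1, G 3.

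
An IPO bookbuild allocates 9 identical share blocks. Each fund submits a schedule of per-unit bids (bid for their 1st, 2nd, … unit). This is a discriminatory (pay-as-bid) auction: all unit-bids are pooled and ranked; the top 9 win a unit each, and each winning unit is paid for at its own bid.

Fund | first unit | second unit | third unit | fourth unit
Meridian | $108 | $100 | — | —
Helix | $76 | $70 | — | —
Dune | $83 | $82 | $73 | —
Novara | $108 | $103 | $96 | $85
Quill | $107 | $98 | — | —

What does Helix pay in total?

Helix pays $0

Merging the schedules and taking the best 9: 108 (Meridian-1), 108 (Novara-1), 107 (Quill-1), 103 (Novara-2), 100 (Meridian-2), 98 (Quill-2), 96 (Novara-3), 85 (Novara-4), 83 (Dune-1)
Next rejected bid: $82 (not a price — pay-as-bid).
Helix wins no units.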